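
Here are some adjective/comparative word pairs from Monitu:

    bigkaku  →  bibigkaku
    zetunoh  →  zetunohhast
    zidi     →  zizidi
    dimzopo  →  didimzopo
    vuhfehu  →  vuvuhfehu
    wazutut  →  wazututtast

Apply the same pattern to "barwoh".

vuhfehu and wazutut both have last vowel 'u' yet inflect differently (vuvuhfehu, wazututtast), so the last vowel is not what conditions the rule; whether the stem ends in a vowel or a consonant is.
"barwoh" ends in a consonant. The stems ending in a consonant (wazutut → wazututtast, zetunoh → zetunohhast) double the final consonant and add -ast.
The other pattern: stems ending in a vowel repeat the first consonant+vowel as a prefix.
So barwoh → barwohhast.

barwohhast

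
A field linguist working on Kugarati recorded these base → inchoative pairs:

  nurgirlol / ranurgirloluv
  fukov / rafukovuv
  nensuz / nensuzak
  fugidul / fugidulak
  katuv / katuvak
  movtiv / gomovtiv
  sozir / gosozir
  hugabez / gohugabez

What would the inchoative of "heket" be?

goheket

"heket" has last vowel 'e'. The one such stem in the data (hugabez → gohugabez) adds the prefix go-, so the same rule applies.
The other patterns: stems whose last vowel is 'o' add ra- … -uv around the stem; stems whose last vowel is 'u' add -ak.
So heket → goheket.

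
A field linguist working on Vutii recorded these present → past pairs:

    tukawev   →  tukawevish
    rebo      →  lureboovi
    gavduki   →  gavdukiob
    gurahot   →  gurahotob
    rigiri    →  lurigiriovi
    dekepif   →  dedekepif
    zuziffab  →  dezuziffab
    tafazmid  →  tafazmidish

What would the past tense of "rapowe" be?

"rapowe" begins with r-. The stems beginning with r- (rigiri → lurigiriovi, rebo → lureboovi) add lu- … -ovi around the stem.
The other patterns: stems beginning with g- add -ob; stems beginning with t- add -ish; stems beginning with d- or z- add the prefix de-.
So rapowe → lurapoweovi.

lurapoweovi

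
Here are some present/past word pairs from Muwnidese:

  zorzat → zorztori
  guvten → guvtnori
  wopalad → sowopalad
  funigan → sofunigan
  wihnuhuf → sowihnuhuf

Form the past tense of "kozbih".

"kozbih" has 2 vowels. The stems with 2 vowels (zorzat → zorztori, guvten → guvtnori) delete the last vowel and add -ori.
The other pattern: stems with 3 vowels add the prefix so-.
So kozbih → kozbhori.

kozbhori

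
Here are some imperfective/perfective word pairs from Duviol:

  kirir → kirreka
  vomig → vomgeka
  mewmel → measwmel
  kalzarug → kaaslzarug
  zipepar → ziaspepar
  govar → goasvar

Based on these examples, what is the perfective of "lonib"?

lonbeka

vomig and kalzarug both end in -g yet inflect differently (vomgeka, kaaslzarug), so the final letter is not what conditions the rule; the last vowel is.
"lonib" has last vowel 'i'. The stems whose last vowel is 'i' (kirir → kirreka, vomig → vomgeka) delete the last vowel and add -eka.
The other pattern: stems whose last vowel is 'a', 'e' or 'u' insert -as- after the first vowel.
So lonib → lonbeka.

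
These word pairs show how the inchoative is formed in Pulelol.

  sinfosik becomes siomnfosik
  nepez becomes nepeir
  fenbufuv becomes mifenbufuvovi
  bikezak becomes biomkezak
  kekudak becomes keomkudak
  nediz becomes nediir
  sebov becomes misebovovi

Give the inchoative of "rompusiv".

mirompusivovi

nediz and sinfosik both have last vowel 'i' yet inflect differently (nediir, siomnfosik), so the last vowel is not what conditions the rule; the final letter is.
"rompusiv" ends in -v. The stems ending in -v (fenbufuv → mifenbufuvovi, sebov → misebovovi) add mi- … -ovi around the stem.
The other patterns: stems ending in -z drop the final letter and add -ir; stems ending in -k insert -om- after the first vowel.
So rompusiv → mirompusivovi.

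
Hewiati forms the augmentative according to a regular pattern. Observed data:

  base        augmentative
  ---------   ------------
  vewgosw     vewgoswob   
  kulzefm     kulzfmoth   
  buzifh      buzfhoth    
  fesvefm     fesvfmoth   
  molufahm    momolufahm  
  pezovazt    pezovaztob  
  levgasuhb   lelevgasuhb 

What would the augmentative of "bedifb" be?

kulzefm and molufahm both end in -m yet inflect differently (kulzfmoth, momolufahm), so the final letter is not what conditions the rule; the second-to-last letter is.
"bedifb" has second-to-last letter 'f'. The stems whose second-to-last letter is 'f' (kulzefm → kulzfmoth, fesvefm → fesvfmoth, buzifh → buzfhoth) delete the last vowel and add -oth.
The other patterns: stems whose second-to-last letter is 'h' repeat the first consonant+vowel as a prefix; stems whose second-to-last letter is 's' or 'z' add -ob.
So bedifb → bedfboth.

bedfboth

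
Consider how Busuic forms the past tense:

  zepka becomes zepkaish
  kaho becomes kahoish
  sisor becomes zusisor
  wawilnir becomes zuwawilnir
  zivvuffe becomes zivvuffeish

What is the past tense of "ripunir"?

kaho and sisor both have last vowel 'o' yet inflect differently (kahoish, zusisor), so the last vowel is not what conditions the rule; whether the stem ends in a vowel or a consonant is.
"ripunir" ends in a consonant. The stems ending in a consonant (sisor → zusisor, wawilnir → zuwawilnir) add the prefix zu-.
So ripunir → zuripunir.

zuripunir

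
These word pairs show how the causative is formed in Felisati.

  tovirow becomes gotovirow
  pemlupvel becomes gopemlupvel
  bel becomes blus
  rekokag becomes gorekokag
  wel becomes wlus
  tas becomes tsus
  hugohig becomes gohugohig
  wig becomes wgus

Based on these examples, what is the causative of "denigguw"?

wig and hugohig both end in -g yet inflect differently (wgus, gohugohig), so the final letter is not what conditions the rule; the number of vowels is.
"denigguw" has 3 vowels. The stems with 3 vowels (hugohig → gohugohig, pemlupvel → gopemlupvel, tovirow → gotovirow) add the prefix go-.
So denigguw → godenigguw.

godenigguw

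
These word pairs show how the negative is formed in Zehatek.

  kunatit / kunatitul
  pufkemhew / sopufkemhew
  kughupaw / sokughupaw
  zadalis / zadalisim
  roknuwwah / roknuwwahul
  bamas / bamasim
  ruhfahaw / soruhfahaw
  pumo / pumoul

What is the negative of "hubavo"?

hubavoul

bamas and ruhfahaw both have last vowel 'a' yet inflect differently (bamasim, soruhfahaw), so the last vowel is not what conditions the rule; the final letter is.
"hubavo" ends in -o. The one such stem in the data (pumo → pumoul) adds -ul, so the same rule applies.
The other patterns: stems ending in -s add -im; stems ending in -w add the prefix so-.
So hubavo → hubavoul.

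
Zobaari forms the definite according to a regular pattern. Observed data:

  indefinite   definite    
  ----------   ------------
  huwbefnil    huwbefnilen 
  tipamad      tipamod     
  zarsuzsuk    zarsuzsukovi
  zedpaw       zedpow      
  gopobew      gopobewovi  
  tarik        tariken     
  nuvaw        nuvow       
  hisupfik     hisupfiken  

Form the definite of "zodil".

zodilen

"zodil" has last vowel 'i'. The stems whose last vowel is 'i' (huwbefnil → huwbefnilen, tarik → tariken, hisupfik → hisupfiken) add -en.
So zodil → zodilen.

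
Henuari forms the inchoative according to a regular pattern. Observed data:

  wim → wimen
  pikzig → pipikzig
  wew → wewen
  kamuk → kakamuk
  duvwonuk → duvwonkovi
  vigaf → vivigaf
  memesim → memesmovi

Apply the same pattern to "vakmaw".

"vakmaw" has 2 vowels. The stems with 2 vowels (vigaf → vivigaf, pikzig → pipikzig, kamuk → kakamuk) repeat the first consonant+vowel as a prefix.
The other patterns: stems with 1 vowel add -en; stems with 3 vowels delete the last vowel and add -ovi.
So vakmaw → vavakmaw.

vavakmaw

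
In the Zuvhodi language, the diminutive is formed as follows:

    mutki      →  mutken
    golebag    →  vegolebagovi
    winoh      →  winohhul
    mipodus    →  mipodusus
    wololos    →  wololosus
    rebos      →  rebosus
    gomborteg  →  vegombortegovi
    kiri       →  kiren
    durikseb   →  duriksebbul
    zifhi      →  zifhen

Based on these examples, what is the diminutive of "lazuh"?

"lazuh" ends in -h. The one such stem in the data (winoh → winohhul) doubles the final consonant and adds -ul (as does durikseb), so the same rule applies.
The other patterns: stems ending in -i drop the final letter and add -en; stems ending in -g add ve- … -ovi around the stem; stems ending in -s add -us.
So lazuh → lazuhhul.

lazuhhul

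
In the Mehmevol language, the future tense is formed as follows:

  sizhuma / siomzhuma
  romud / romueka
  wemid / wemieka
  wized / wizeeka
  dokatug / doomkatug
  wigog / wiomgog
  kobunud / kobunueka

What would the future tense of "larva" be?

laomrva

kobunud and dokatug both have last vowel 'u' yet inflect differently (kobunueka, doomkatug), so the last vowel is not what conditions the rule; the final letter is.
"larva" ends in -a. The one such stem in the data (sizhuma → siomzhuma) inserts -om- after the first vowel (as do wigog, dokatug), so the same rule applies.
So larva → laomrva.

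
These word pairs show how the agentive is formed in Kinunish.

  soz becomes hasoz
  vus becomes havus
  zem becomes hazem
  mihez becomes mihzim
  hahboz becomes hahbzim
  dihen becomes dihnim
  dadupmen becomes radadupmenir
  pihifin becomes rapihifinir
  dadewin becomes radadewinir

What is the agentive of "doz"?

"doz" has 1 vowel. The stems with 1 vowel (soz → hasoz, vus → havus, zem → hazem) add the prefix ha-.
The other patterns: stems with 2 vowels delete the last vowel and add -im; stems with 3 vowels add ra- … -ir around the stem.
So doz → hadoz.

hadoz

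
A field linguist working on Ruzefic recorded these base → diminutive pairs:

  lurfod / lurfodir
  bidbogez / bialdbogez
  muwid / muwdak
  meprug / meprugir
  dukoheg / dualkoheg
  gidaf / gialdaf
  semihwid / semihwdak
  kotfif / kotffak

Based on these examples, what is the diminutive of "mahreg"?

maalhreg

kotfif and gidaf both end in -f yet inflect differently (kotffak, gialdaf), so the final letter is not what conditions the rule; the last vowel is.
"mahreg" has last vowel 'e'. The stems whose last vowel is 'e' (bidbogez → bialdbogez, dukoheg → dualkoheg) insert -al- after the first vowel.
The other patterns: stems whose last vowel is 'i' delete the last vowel and add -ak; stems whose last vowel is 'o' or 'u' add -ir.
So mahreg → maalhreg.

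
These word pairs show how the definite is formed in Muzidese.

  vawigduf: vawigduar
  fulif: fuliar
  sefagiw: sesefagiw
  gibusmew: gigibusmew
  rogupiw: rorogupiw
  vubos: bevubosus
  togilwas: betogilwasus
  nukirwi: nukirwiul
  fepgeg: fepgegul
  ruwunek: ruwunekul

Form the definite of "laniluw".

lalaniluw

fulif and sefagiw both have last vowel 'i' yet inflect differently (fuliar, sesefagiw), so the last vowel is not what conditions the rule; the final letter is.
"laniluw" ends in -w. The stems ending in -w (sefagiw → sesefagiw, gibusmew → gigibusmew, rogupiw → rorogupiw) repeat the first consonant+vowel as a prefix.
So laniluw → lalaniluw.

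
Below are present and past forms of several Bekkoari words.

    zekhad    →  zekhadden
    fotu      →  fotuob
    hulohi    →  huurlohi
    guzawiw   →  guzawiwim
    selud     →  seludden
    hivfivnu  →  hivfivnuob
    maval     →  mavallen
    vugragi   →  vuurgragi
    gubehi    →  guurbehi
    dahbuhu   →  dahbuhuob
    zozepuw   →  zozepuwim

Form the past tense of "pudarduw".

zozepuw and dahbuhu both have last vowel 'u' yet inflect differently (zozepuwim, dahbuhuob), so the last vowel is not what conditions the rule; the final letter is.
"pudarduw" ends in -w. The stems ending in -w (zozepuw → zozepuwim, guzawiw → guzawiwim) add -im.
So pudarduw → pudarduwim.

pudarduwim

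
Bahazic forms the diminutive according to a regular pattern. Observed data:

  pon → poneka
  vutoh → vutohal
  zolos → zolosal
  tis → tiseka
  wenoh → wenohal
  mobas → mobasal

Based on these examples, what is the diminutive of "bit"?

biteka

"bit" has 1 vowel. The stems with 1 vowel (tis → tiseka, pon → poneka) add -eka.
The other pattern: stems with 2 vowels add -al.
So bit → biteka.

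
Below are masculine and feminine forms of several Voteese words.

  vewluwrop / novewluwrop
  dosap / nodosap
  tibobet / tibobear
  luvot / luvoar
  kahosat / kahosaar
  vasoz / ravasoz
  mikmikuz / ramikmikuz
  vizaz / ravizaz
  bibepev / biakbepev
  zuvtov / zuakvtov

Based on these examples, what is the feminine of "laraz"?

ralaraz

"laraz" ends in -z. The stems ending in -z (vasoz → ravasoz, mikmikuz → ramikmikuz, vizaz → ravizaz) add the prefix ra-.
So laraz → ralaraz.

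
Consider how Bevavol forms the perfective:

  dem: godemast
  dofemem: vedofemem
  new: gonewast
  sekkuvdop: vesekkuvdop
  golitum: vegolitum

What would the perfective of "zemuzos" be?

dofemem and dem both end in -m yet inflect differently (vedofemem, godemast), so the final letter is not what conditions the rule; the number of vowels is.
"zemuzos" has 3 vowels. The stems with 3 vowels (dofemem → vedofemem, golitum → vegolitum, sekkuvdop → vesekkuvdop) add the prefix ve-.
The other pattern: stems with 1 vowel add go- … -ast around the stem.
So zemuzos → vezemuzos.

vezemuzos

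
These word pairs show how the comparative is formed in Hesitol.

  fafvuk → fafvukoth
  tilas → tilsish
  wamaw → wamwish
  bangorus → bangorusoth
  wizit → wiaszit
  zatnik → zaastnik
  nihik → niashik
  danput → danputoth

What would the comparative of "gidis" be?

fafvuk and nihik both end in -k yet inflect differently (fafvukoth, niashik), so the final letter is not what conditions the rule; the last vowel is.
"gidis" has last vowel 'i'. The stems whose last vowel is 'i' (nihik → niashik, wizit → wiaszit, zatnik → zaastnik) insert -as- after the first vowel.
So gidis → giasdis.

giasdis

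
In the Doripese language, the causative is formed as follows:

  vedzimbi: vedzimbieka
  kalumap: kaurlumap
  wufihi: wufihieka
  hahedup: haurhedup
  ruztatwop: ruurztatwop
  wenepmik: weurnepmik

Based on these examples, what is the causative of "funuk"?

wufihi and wenepmik both have last vowel 'i' yet inflect differently (wufihieka, weurnepmik), so the last vowel is not what conditions the rule; whether the stem ends in a vowel or a consonant is.
"funuk" ends in a consonant. The stems ending in a consonant (wenepmik → weurnepmik, hahedup → haurhedup, kalumap → kaurlumap) insert -ur- after the first vowel.
So funuk → fuurnuk.

fuurnuk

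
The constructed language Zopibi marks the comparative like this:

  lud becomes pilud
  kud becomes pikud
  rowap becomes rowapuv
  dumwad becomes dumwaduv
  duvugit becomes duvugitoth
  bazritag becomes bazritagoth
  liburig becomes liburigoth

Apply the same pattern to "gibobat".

lud and dumwad both end in -d yet inflect differently (pilud, dumwaduv), so the final letter is not what conditions the rule; the number of vowels is.
"gibobat" has 3 vowels. The stems with 3 vowels (duvugit → duvugitoth, bazritag → bazritagoth, liburig → liburigoth) add -oth.
So gibobat → gibobatoth.

gibobatoth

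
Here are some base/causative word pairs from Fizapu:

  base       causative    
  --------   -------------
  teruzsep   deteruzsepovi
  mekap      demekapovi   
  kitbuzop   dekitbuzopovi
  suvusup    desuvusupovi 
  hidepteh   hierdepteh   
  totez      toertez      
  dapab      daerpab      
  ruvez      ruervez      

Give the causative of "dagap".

dedagapovi

teruzsep and hidepteh both have last vowel 'e' yet inflect differently (deteruzsepovi, hierdepteh), so the last vowel is not what conditions the rule; the final letter is.
"dagap" ends in -p. The stems ending in -p (teruzsep → deteruzsepovi, mekap → demekapovi, kitbuzop → dekitbuzopovi) add de- … -ovi around the stem.
The other pattern: stems ending in -b, -h or -z insert -er- after the first vowel.
So dagap → dedagapovi.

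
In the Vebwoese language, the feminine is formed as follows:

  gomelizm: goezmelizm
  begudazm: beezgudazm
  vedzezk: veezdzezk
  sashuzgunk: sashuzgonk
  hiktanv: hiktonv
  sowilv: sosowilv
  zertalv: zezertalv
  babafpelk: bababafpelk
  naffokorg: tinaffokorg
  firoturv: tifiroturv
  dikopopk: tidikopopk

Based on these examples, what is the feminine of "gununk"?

"gununk" has second-to-last letter 'n'. The stems whose second-to-last letter is 'n' (sashuzgunk → sashuzgonk, hiktanv → hiktonv) change the last vowel to 'o'.
The other patterns: stems whose second-to-last letter is 'z' insert -ez- after the first vowel; stems whose second-to-last letter is 'l' repeat the first consonant+vowel as a prefix; stems whose second-to-last letter is 'p' or 'r' add the prefix ti-.
So gununk → gunonk.

gunonk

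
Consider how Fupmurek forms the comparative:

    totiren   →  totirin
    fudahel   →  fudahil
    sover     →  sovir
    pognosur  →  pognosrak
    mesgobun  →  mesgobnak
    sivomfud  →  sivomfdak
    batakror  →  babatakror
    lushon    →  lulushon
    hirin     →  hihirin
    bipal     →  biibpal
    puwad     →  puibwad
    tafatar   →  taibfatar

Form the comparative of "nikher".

sover and pognosur both end in -r yet inflect differently (sovir, pognosrak), so the final letter is not what conditions the rule; the last vowel is.
"nikher" has last vowel 'e'. The stems whose last vowel is 'e' (totiren → totirin, fudahel → fudahil, sover → sovir) change the last vowel to 'i'.
So nikher → nikhir.

nikhir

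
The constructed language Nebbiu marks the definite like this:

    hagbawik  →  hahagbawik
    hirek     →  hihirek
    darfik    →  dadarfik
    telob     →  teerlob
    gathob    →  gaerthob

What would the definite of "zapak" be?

zazapak

"zapak" ends in -k. The stems ending in -k (hagbawik → hahagbawik, hirek → hihirek, darfik → dadarfik) repeat the first consonant+vowel as a prefix.
The other pattern: stems ending in -b insert -er- after the first vowel.
So zapak → zazapak.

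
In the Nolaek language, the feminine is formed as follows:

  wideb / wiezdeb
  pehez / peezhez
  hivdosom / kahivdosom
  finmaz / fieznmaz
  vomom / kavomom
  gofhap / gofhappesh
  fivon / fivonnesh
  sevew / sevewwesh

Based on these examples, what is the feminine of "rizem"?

karizem

"rizem" ends in -m. The stems ending in -m (hivdosom → kahivdosom, vomom → kavomom) add the prefix ka-.
The other patterns: stems ending in -b or -z insert -ez- after the first vowel; stems ending in -n, -p or -w double the final consonant and add -esh.
So rizem → karizem.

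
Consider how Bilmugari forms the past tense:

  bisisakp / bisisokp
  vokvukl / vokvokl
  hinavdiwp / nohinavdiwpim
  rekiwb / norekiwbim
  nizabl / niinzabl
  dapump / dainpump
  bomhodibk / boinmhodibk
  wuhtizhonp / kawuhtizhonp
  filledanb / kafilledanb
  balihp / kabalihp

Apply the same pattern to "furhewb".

nofurhewbim

bisisakp and hinavdiwp both end in -p yet inflect differently (bisisokp, nohinavdiwpim), so the final letter is not what conditions the rule; the second-to-last letter is.
"furhewb" has second-to-last letter 'w'. The stems whose second-to-last letter is 'w' (hinavdiwp → nohinavdiwpim, rekiwb → norekiwbim) add no- … -im around the stem.
The other patterns: stems whose second-to-last letter is 'k' change the last vowel to 'o'; stems whose second-to-last letter is 'b' or 'm' insert -in- after the first vowel; stems whose second-to-last letter is 'h' or 'n' add the prefix ka-.
So furhewb → nofurhewbim.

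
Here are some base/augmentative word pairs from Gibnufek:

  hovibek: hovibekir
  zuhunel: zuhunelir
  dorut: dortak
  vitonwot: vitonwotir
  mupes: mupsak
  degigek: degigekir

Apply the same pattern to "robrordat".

vitonwot and dorut both end in -t yet inflect differently (vitonwotir, dortak), so the final letter is not what conditions the rule; the number of vowels is.
"robrordat" has 3 vowels. The stems with 3 vowels (zuhunel → zuhunelir, hovibek → hovibekir, vitonwot → vitonwotir) add -ir.
So robrordat → robrordatir.

robrordatir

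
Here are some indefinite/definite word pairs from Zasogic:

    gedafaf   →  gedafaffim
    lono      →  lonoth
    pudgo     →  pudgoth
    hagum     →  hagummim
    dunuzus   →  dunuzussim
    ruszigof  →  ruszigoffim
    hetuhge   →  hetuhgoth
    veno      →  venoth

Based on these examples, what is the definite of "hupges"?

hupgessim

"hupges" ends in a consonant. The stems ending in a consonant (dunuzus → dunuzussim, gedafaf → gedafaffim, hagum → hagummim) double the final consonant and add -im.
The other pattern: stems ending in a vowel drop the final letter and add -oth.
So hupges → hupgessim.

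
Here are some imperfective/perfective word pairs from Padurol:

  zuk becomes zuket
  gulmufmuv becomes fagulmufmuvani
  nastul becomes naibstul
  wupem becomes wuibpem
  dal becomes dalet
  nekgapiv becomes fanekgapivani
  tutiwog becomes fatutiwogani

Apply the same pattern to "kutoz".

kuibtoz

"kutoz" has 2 vowels. The stems with 2 vowels (wupem → wuibpem, nastul → naibstul) insert -ib- after the first vowel.
The other patterns: stems with 1 vowel add -et; stems with 3 vowels add fa- … -ani around the stem.
So kutoz → kuibtoz.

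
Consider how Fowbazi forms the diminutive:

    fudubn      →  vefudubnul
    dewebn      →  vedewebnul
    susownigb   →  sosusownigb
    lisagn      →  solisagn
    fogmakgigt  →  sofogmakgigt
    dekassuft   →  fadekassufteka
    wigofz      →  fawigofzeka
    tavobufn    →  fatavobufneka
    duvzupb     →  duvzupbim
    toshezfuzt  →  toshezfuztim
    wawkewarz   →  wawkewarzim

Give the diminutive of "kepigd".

sokepigd

fudubn and lisagn both end in -n yet inflect differently (vefudubnul, solisagn), so the final letter is not what conditions the rule; the second-to-last letter is.
"kepigd" has second-to-last letter 'g'. The stems whose second-to-last letter is 'g' (susownigb → sosusownigb, lisagn → solisagn, fogmakgigt → sofogmakgigt) add the prefix so-.
The other patterns: stems whose second-to-last letter is 'b' add ve- … -ul around the stem; stems whose second-to-last letter is 'f' add fa- … -eka around the stem; stems whose second-to-last letter is 'p', 'r' or 'z' add -im.
So kepigd → sokepigd.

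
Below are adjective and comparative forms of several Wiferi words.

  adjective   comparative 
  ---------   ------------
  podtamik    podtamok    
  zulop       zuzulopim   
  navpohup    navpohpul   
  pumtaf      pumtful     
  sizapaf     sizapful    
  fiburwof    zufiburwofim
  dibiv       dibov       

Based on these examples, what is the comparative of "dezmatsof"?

zudezmatsofim

"dezmatsof" has last vowel 'o'. The stems whose last vowel is 'o' (fiburwof → zufiburwofim, zulop → zuzulopim) add zu- … -im around the stem.
The other patterns: stems whose last vowel is 'a' or 'u' delete the last vowel and add -ul; stems whose last vowel is 'i' change the last vowel to 'o'.
So dezmatsof → zudezmatsofim.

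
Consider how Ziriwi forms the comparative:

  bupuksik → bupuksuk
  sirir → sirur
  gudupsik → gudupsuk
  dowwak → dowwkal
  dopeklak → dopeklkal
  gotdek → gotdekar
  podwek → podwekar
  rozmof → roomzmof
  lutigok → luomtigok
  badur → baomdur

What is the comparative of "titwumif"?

"titwumif" has last vowel 'i'. The stems whose last vowel is 'i' (bupuksik → bupuksuk, sirir → sirur, gudupsik → gudupsuk) change the last vowel to 'u'.
The other patterns: stems whose last vowel is 'a' delete the last vowel and add -al; stems whose last vowel is 'e' add -ar; stems whose last vowel is 'o' or 'u' insert -om- after the first vowel.
So titwumif → titwumuf.

titwumuf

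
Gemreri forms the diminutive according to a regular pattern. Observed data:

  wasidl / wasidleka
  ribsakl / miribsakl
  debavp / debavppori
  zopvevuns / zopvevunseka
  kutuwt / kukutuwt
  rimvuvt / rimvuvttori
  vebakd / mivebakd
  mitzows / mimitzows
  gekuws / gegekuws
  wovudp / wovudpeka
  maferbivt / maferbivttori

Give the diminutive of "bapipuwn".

rimvuvt and kutuwt both end in -t yet inflect differently (rimvuvttori, kukutuwt), so the final letter is not what conditions the rule; the second-to-last letter is.
"bapipuwn" has second-to-last letter 'w'. The stems whose second-to-last letter is 'w' (mitzows → mimitzows, kutuwt → kukutuwt, gekuws → gegekuws) repeat the first consonant+vowel as a prefix.
The other patterns: stems whose second-to-last letter is 'v' double the final consonant and add -ori; stems whose second-to-last letter is 'k' add the prefix mi-; stems whose second-to-last letter is 'd' or 'n' add -eka.
So bapipuwn → babapipuwn.

babapipuwn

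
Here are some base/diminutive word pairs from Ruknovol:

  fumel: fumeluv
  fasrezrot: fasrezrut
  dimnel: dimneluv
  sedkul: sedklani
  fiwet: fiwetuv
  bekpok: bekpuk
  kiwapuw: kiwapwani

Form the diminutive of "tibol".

fasrezrot and fiwet both end in -t yet inflect differently (fasrezrut, fiwetuv), so the final letter is not what conditions the rule; the last vowel is.
"tibol" has last vowel 'o'. The stems whose last vowel is 'o' (fasrezrot → fasrezrut, bekpok → bekpuk) change the last vowel to 'u'.
So tibol → tibul.

tibul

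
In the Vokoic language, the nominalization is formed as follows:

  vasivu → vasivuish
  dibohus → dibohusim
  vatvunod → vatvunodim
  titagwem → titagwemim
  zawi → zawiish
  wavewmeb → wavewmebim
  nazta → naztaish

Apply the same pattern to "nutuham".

nutuhamim

vasivu and dibohus both have last vowel 'u' yet inflect differently (vasivuish, dibohusim), so the last vowel is not what conditions the rule; whether the stem ends in a vowel or a consonant is.
"nutuham" ends in a consonant. The stems ending in a consonant (vatvunod → vatvunodim, titagwem → titagwemim, dibohus → dibohusim) add -im.
The other pattern: stems ending in a vowel add -ish.
So nutuham → nutuhamim.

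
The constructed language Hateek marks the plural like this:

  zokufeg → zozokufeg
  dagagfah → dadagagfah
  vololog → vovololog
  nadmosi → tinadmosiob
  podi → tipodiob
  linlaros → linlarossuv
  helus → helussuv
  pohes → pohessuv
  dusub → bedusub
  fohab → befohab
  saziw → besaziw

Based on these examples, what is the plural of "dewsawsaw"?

"dewsawsaw" ends in -w. The one such stem in the data (saziw → besaziw) adds the prefix be-, so the same rule applies.
The other patterns: stems ending in -g or -h repeat the first consonant+vowel as a prefix; stems ending in -i add ti- … -ob around the stem; stems ending in -s double the final consonant and add -uv.
So dewsawsaw → bedewsawsaw.

bedewsawsaw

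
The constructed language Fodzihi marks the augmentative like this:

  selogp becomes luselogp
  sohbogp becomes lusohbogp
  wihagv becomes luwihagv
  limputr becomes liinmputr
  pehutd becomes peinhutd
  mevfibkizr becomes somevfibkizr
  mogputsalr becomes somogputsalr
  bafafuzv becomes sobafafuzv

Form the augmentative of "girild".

limputr and mevfibkizr both end in -r yet inflect differently (liinmputr, somevfibkizr), so the final letter is not what conditions the rule; the second-to-last letter is.
"girild" has second-to-last letter 'l'. The one such stem in the data (mogputsalr → somogputsalr) adds the prefix so-, so the same rule applies.
The other patterns: stems whose second-to-last letter is 'g' add the prefix lu-; stems whose second-to-last letter is 't' insert -in- after the first vowel.
So girild → sogirild.

sogirild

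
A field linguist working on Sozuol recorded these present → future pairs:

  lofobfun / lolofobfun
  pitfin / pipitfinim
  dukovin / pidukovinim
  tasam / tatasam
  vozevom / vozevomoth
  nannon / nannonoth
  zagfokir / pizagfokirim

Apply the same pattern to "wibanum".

wiwibanum

nannon and dukovin both end in -n yet inflect differently (nannonoth, pidukovinim), so the final letter is not what conditions the rule; the last vowel is.
"wibanum" has last vowel 'u'. The one such stem in the data (lofobfun → lolofobfun) repeats the first consonant+vowel as a prefix (as does tasam), so the same rule applies.
The other patterns: stems whose last vowel is 'o' add -oth; stems whose last vowel is 'i' add pi- … -im around the stem.
So wibanum → wiwibanum.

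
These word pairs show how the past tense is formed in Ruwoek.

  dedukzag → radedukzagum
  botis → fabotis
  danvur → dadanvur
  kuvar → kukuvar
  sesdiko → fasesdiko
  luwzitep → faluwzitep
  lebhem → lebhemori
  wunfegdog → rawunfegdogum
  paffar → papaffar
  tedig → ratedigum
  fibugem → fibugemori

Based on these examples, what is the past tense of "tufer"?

tutufer

"tufer" ends in -r. The stems ending in -r (kuvar → kukuvar, paffar → papaffar, danvur → dadanvur) repeat the first consonant+vowel as a prefix.
So tufer → tutufer.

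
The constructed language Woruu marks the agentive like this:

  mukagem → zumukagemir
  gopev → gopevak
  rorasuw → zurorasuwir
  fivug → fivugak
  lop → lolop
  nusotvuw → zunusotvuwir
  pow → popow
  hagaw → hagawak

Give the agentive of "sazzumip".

"sazzumip" has 3 vowels. The stems with 3 vowels (mukagem → zumukagemir, nusotvuw → zunusotvuwir, rorasuw → zurorasuwir) add zu- … -ir around the stem.
So sazzumip → zusazzumipir.

zusazzumipir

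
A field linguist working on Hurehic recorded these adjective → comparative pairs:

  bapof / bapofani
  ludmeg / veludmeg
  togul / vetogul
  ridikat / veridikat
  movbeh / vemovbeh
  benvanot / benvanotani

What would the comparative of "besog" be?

besogani

benvanot and ridikat both end in -t yet inflect differently (benvanotani, veridikat), so the final letter is not what conditions the rule; the last vowel is.
"besog" has last vowel 'o'. The stems whose last vowel is 'o' (benvanot → benvanotani, bapof → bapofani) add -ani.
The other pattern: stems whose last vowel is 'a', 'e' or 'u' add the prefix ve-.
So besog → besogani.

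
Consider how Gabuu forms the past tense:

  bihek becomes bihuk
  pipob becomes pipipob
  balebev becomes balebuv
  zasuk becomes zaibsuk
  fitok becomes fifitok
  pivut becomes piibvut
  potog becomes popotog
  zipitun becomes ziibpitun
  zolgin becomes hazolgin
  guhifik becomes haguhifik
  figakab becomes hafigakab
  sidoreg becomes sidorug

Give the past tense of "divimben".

"divimben" has last vowel 'e'. The stems whose last vowel is 'e' (bihek → bihuk, sidoreg → sidorug, balebev → balebuv) change the last vowel to 'u'.
So divimben → divimbun.

divimbun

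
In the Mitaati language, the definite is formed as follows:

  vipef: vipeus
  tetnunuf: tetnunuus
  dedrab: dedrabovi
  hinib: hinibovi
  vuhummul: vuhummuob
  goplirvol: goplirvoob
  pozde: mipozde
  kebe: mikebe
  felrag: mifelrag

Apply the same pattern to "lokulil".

lokuliob

"lokulil" ends in -l. The stems ending in -l (vuhummul → vuhummuob, goplirvol → goplirvoob) drop the final letter and add -ob.
So lokulil → lokuliob.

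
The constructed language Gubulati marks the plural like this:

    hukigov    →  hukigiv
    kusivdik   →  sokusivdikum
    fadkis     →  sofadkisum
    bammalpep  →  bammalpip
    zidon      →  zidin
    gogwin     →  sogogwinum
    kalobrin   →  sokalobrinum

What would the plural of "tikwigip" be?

sotikwigipum

gogwin and zidon both end in -n yet inflect differently (sogogwinum, zidin), so the final letter is not what conditions the rule; the last vowel is.
"tikwigip" has last vowel 'i'. The stems whose last vowel is 'i' (kusivdik → sokusivdikum, gogwin → sogogwinum, kalobrin → sokalobrinum) add so- … -um around the stem.
The other pattern: stems whose last vowel is 'e' or 'o' change the last vowel to 'i'.
So tikwigip → sotikwigipum.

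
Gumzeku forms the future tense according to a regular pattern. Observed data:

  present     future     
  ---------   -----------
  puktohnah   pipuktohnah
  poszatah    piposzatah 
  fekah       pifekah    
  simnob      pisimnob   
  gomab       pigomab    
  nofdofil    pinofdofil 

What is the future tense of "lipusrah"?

Every pair shown (puktohnah → pipuktohnah, poszatah → piposzatah, fekah → pifekah, …) follows the same rule: add the prefix pi-.
So lipusrah → pilipusrah.

pilipusrah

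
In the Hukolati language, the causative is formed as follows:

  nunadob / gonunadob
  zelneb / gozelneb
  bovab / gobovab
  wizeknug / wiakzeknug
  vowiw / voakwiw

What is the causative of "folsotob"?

gofolsotob

nunadob and wizeknug both have 3 vowels yet inflect differently (gonunadob, wiakzeknug), so the number of vowels is not what conditions the rule; the final letter is.
"folsotob" ends in -b. The stems ending in -b (nunadob → gonunadob, zelneb → gozelneb, bovab → gobovab) add the prefix go-.
So folsotob → gofolsotob.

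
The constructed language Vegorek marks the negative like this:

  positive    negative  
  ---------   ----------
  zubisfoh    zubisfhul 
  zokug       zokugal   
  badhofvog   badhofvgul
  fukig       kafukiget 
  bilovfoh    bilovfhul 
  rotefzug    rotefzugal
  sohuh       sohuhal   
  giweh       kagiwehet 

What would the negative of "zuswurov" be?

zuswurvul

"zuswurov" has last vowel 'o'. The stems whose last vowel is 'o' (badhofvog → badhofvgul, zubisfoh → zubisfhul, bilovfoh → bilovfhul) delete the last vowel and add -ul.
So zuswurov → zuswurvul.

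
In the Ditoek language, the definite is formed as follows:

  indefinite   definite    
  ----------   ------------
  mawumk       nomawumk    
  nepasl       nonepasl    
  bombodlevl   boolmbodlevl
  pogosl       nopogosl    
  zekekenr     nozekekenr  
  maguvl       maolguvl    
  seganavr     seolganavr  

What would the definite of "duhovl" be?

seganavr and zekekenr both end in -r yet inflect differently (seolganavr, nozekekenr), so the final letter is not what conditions the rule; the second-to-last letter is.
"duhovl" has second-to-last letter 'v'. The stems whose second-to-last letter is 'v' (bombodlevl → boolmbodlevl, seganavr → seolganavr, maguvl → maolguvl) insert -ol- after the first vowel.
The other pattern: stems whose second-to-last letter is 'm', 'n' or 's' add the prefix no-.
So duhovl → duolhovl.

duolhovl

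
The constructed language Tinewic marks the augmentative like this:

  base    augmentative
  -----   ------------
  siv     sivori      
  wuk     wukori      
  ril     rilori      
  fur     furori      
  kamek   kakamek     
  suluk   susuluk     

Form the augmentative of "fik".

fikori

wuk and kamek both end in -k yet inflect differently (wukori, kakamek), so the final letter is not what conditions the rule; the number of vowels is.
"fik" has 1 vowel. The stems with 1 vowel (siv → sivori, wuk → wukori, ril → rilori) add -ori.
So fik → fikori.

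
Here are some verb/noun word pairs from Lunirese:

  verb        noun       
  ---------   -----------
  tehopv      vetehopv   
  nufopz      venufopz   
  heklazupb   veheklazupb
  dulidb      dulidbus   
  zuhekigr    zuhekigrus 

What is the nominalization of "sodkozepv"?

heklazupb and dulidb both end in -b yet inflect differently (veheklazupb, dulidbus), so the final letter is not what conditions the rule; the second-to-last letter is.
"sodkozepv" has second-to-last letter 'p'. The stems whose second-to-last letter is 'p' (tehopv → vetehopv, nufopz → venufopz, heklazupb → veheklazupb) add the prefix ve-.
So sodkozepv → vesodkozepv.

vesodkozepv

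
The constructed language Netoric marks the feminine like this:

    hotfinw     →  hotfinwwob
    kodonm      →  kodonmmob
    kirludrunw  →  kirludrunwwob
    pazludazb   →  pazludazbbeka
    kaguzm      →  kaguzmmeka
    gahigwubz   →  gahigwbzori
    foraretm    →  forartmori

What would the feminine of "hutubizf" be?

kodonm and kaguzm both end in -m yet inflect differently (kodonmmob, kaguzmmeka), so the final letter is not what conditions the rule; the second-to-last letter is.
"hutubizf" has second-to-last letter 'z'. The stems whose second-to-last letter is 'z' (pazludazb → pazludazbbeka, kaguzm → kaguzmmeka) double the final consonant and add -eka.
The other patterns: stems whose second-to-last letter is 'n' double the final consonant and add -ob; stems whose second-to-last letter is 'b' or 't' delete the last vowel and add -ori.
So hutubizf → hutubizffeka.

hutubizffeka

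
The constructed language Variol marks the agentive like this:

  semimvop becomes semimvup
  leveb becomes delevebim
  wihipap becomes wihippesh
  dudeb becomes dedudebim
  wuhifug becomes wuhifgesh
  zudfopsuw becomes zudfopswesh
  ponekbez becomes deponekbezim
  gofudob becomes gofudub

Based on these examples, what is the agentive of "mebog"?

wihipap and semimvop both end in -p yet inflect differently (wihippesh, semimvup), so the final letter is not what conditions the rule; the last vowel is.
"mebog" has last vowel 'o'. The stems whose last vowel is 'o' (gofudob → gofudub, semimvop → semimvup) change the last vowel to 'u'.
So mebog → mebug.

mebug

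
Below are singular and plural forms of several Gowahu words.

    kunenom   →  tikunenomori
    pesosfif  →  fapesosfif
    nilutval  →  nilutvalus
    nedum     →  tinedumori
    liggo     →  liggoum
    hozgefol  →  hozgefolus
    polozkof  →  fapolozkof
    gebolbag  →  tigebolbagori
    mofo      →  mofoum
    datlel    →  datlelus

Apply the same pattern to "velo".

veloum

"velo" ends in -o. The stems ending in -o (liggo → liggoum, mofo → mofoum) add -um.
So velo → veloum.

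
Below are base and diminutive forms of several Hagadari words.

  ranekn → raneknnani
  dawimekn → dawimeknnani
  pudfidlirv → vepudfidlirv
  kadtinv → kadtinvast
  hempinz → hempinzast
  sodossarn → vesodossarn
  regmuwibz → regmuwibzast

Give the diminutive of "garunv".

garunvast

ranekn and sodossarn both end in -n yet inflect differently (raneknnani, vesodossarn), so the final letter is not what conditions the rule; the second-to-last letter is.
"garunv" has second-to-last letter 'n'. The stems whose second-to-last letter is 'n' (hempinz → hempinzast, kadtinv → kadtinvast) add -ast.
So garunv → garunvast.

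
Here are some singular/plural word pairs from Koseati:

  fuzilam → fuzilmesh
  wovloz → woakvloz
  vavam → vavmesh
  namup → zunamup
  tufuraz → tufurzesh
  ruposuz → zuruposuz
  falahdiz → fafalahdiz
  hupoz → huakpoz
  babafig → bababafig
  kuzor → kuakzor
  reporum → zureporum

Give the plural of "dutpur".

zudutpur

hupoz and falahdiz both end in -z yet inflect differently (huakpoz, fafalahdiz), so the final letter is not what conditions the rule; the last vowel is.
"dutpur" has last vowel 'u'. The stems whose last vowel is 'u' (reporum → zureporum, namup → zunamup, ruposuz → zuruposuz) add the prefix zu-.
So dutpur → zudutpur.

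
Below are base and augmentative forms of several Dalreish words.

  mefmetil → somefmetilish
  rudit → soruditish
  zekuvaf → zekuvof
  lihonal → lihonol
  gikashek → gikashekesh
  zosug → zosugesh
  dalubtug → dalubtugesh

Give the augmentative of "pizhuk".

mefmetil and lihonal both end in -l yet inflect differently (somefmetilish, lihonol), so the final letter is not what conditions the rule; the last vowel is.
"pizhuk" has last vowel 'u'. The stems whose last vowel is 'u' (zosug → zosugesh, dalubtug → dalubtugesh) add -esh.
So pizhuk → pizhukesh.

pizhukesh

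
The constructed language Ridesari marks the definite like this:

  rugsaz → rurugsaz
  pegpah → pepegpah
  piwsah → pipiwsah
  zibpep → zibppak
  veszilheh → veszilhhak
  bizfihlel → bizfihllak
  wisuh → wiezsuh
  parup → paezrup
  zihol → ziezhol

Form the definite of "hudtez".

pegpah and veszilheh both end in -h yet inflect differently (pepegpah, veszilhhak), so the final letter is not what conditions the rule; the last vowel is.
"hudtez" has last vowel 'e'. The stems whose last vowel is 'e' (zibpep → zibppak, veszilheh → veszilhhak, bizfihlel → bizfihllak) delete the last vowel and add -ak.
So hudtez → hudtzak.

hudtzak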